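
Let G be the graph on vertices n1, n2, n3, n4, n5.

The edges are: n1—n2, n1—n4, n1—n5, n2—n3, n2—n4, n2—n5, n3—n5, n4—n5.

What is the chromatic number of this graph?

4

n1, n2, n4, n5 are mutually adjacent (a clique of size 4), so at least 4 colors are needed.
A valid assignment using 4 colors: n1=3, n2=2, n3=3, n4=4, n5=1. No two adjacent vertices share a color.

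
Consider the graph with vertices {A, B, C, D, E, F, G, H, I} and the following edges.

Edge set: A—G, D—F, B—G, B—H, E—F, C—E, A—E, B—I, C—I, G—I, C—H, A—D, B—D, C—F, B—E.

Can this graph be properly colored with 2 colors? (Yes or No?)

B, G, I are pairwise adjacent, so at least 3 colors are needed.
So 2 colors are not enough.

No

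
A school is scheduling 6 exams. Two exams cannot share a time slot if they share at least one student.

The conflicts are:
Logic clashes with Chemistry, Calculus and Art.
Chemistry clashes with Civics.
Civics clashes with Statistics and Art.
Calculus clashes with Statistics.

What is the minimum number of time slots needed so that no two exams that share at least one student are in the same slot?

3

The cycle Logic-Chemistry-Civics-Statistics-Calculus-Logic has odd length 5, so it cannot be 2-colored; at least 3 time slots are needed.
3 time slots suffice: Logic=1, Chemistry=2, Civics=1, Calculus=2, Statistics=3, Art=2. Each listed conflict is separated.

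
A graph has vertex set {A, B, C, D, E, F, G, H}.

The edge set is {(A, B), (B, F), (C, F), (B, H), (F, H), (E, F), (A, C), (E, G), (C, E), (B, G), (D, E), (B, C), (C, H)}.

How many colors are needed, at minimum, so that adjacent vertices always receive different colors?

4

B, C, F, H are mutually adjacent (a clique of size 4), so at least 4 colors are needed.
4 colors suffice: color red → {C, D, G}; color blue → {B, E}; color green → {A, F}; color yellow → {H}. Each edge has distinct colors on its endpoints.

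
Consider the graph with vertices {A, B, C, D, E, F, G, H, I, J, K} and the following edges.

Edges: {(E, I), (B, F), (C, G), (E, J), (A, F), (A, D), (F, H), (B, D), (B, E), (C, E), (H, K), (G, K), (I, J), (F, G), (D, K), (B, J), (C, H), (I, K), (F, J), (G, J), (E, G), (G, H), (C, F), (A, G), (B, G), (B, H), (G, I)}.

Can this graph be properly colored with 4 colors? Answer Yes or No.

The chromatic number is 4. C, F, G, H form a clique, so at least 4 colors are needed.
4 colors suffice: color 1 → {D, G}; color 2 → {E, F, K}; color 3 → {A, B, C, I}; color 4 → {H, J}.
That is already a proper 4-coloring.

Yes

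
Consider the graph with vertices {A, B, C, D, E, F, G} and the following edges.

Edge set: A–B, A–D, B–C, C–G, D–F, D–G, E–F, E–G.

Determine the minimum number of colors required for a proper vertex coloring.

3

The cycle G-C-B-A-D-G has odd length 5, so it cannot be 2-colored; at least 3 colors are needed.
3 colors suffice: color 1 → {B, F, G}; color 2 → {C, D, E}; color 3 → {A}. No two adjacent vertices share a color.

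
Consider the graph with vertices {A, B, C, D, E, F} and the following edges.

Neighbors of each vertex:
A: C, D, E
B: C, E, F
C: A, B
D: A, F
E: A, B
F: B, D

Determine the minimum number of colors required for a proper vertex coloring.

The cycle E-A-D-F-B-E has odd length 5, so it cannot be 2-colored; at least 3 colors are needed.
A valid assignment using 3 colors: A=1, B=1, C=2, D=2, E=2, F=3. Every edge joins two different colors.

3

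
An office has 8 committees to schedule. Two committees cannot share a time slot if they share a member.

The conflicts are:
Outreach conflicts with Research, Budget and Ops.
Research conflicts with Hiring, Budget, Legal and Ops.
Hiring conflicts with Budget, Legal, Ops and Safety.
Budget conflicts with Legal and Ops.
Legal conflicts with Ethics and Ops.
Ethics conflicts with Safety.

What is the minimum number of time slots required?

5

Research, Hiring, Budget, Legal, Ops pairwise conflict, so at least 5 time slots are needed.
5 time slots suffice: Outreach=2, Research=3, Hiring=2, Budget=1, Legal=4, Ethics=2, Ops=5, Safety=1. No two conflicting committees share a time slot.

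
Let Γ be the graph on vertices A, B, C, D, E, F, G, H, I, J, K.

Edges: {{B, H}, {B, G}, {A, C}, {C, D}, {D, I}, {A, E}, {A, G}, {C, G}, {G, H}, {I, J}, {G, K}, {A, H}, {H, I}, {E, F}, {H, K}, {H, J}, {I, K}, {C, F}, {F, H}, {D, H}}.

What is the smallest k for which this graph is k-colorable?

D, H, I form a triangle, so at least 3 colors are needed.
3 colors suffice: color 1 → {C, E, H}; color 2 → {F, G, I}; color 3 → {A, B, D, J, K}. Each edge has distinct colors on its endpoints.

3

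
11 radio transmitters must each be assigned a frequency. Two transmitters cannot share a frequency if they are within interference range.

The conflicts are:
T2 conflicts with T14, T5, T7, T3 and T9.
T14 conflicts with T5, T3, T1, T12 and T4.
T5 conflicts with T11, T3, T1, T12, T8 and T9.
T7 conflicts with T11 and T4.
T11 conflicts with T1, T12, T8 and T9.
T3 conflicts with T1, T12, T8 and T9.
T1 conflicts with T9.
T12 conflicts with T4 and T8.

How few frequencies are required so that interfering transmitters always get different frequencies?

4

T14, T5, T3, T1 are mutually in conflict, so at least 4 frequencies are needed.
4 frequencies suffice: T2=4, T14=3, T5=1, T7=1, T11=2, T3=2, T1=4, T12=4, T4=2, T8=3, T9=3. No two conflicting transmitters share a frequency.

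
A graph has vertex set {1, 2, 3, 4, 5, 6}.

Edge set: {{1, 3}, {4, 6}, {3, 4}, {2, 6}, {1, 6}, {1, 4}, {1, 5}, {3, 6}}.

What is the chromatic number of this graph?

4

1, 3, 4, 6 are mutually adjacent (a clique of size 4), so at least 4 colors are needed.
4 colors suffice: 1=red, 2=red, 3=yellow, 4=green, 5=blue, 6=blue. Every edge joins two different colors.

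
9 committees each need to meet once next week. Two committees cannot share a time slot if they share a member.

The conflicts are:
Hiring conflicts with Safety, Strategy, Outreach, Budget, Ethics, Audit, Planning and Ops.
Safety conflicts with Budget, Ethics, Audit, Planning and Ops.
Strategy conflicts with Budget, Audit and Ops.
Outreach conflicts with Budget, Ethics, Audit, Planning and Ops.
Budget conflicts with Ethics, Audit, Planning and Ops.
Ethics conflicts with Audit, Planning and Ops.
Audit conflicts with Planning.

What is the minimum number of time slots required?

Hiring, Safety, Budget, Ethics, Audit, Planning are mutually in conflict, so at least 6 time slots are needed.
6 time slots suffice: time slot 1 → {Budget}; time slot 2 → {Hiring}; time slot 3 → {Strategy, Ethics}; time slot 4 → {Audit, Ops}; time slot 5 → {Safety, Outreach}; time slot 6 → {Planning}. Every pair that conflicts lands in different time slots.

6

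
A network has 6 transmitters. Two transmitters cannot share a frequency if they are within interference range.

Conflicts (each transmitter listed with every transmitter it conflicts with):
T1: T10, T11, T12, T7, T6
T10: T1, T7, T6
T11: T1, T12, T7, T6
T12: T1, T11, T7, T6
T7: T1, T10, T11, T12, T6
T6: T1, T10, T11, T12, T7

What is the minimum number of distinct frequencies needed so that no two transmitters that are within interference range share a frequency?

5

T1, T11, T12, T7, T6 are mutually in conflict, so at least 5 frequencies are needed.
5 frequencies suffice: frequency 1 → {T7}; frequency 2 → {T6}; frequency 3 → {T1}; frequency 4 → {T10, T12}; frequency 5 → {T11}. No two conflicting transmitters share a frequency.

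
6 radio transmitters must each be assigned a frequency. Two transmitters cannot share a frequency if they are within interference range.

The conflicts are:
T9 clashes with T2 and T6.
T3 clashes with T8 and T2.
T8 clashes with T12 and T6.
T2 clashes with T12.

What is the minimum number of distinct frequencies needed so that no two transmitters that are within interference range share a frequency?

3

The cycle T6-T9-T2-T12-T8-T6 has odd length 5, so it cannot be 2-colored; at least 3 frequencies are needed.
Using 3 frequencies: T9=2, T3=2, T8=1, T2=1, T12=2, T6=3. No two conflicting transmitters share a frequency.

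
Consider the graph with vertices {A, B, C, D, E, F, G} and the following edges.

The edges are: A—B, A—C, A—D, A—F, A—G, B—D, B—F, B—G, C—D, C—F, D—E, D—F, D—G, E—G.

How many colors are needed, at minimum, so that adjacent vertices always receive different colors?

A, B, D, F are mutually adjacent (a clique of size 4), so at least 4 colors are needed.
4 colors suffice: A=2, B=3, C=3, D=1, E=2, F=4, G=4. Each edge has distinct colors on its endpoints.

4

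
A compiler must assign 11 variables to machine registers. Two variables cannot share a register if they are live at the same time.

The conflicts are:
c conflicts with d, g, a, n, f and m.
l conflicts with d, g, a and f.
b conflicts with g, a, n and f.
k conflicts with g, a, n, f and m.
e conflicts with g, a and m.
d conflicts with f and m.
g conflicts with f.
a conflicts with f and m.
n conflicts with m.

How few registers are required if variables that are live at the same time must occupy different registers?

c, a, m all conflict with each other, so at least 3 registers are needed.
3 registers suffice: register 1 → {d, g, a, n}; register 2 → {f, m}; register 3 → {c, l, b, k, e}. No two conflicting variables share a register.

3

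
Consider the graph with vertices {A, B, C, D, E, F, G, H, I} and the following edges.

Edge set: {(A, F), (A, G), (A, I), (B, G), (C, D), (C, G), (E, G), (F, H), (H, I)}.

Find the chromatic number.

A and F are adjacent, so at least 2 colors are needed.
One proper 2-coloring: A=2, B=2, C=2, D=1, E=2, F=1, G=1, H=2, I=1. No two adjacent vertices share a color.

2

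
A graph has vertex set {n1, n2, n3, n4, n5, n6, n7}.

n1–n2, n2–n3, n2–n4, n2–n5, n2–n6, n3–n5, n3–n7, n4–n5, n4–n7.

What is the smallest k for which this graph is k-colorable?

n2, n3, n5 are pairwise adjacent, so at least 3 colors are needed.
One proper 3-coloring: n1=2, n2=1, n3=2, n4=2, n5=3, n6=2, n7=1. Every edge joins two different colors.

3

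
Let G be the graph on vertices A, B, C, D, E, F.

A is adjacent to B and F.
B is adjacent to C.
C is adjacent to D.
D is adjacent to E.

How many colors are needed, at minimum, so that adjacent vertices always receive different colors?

A and B are adjacent, so at least 2 colors are needed.
One proper 2-coloring: A=2, B=1, C=2, D=1, E=2, F=1. Each edge has distinct colors on its endpoints.

2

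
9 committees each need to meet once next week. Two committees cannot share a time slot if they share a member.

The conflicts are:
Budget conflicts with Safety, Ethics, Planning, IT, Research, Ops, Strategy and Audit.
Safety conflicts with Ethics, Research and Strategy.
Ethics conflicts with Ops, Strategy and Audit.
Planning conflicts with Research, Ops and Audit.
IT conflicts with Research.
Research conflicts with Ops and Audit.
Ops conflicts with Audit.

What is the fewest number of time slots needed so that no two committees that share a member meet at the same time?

5

Budget, Planning, Research, Ops, Audit all conflict with each other, so at least 5 time slots are needed.
5 time slots suffice: time slot 1 → {Budget}; time slot 2 → {Ethics, Research}; time slot 3 → {Safety, IT, Audit}; time slot 4 → {Ops, Strategy}; time slot 5 → {Planning}. Every pair that conflicts lands in different time slots.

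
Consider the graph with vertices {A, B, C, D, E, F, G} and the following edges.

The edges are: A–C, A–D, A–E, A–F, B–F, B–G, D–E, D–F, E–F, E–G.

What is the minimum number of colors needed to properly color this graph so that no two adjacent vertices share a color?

4

A, D, E, F form a clique, so at least 4 colors are needed.
4 colors suffice: A=blue, B=blue, C=red, D=yellow, E=green, F=red, G=red. Each edge has distinct colors on its endpoints.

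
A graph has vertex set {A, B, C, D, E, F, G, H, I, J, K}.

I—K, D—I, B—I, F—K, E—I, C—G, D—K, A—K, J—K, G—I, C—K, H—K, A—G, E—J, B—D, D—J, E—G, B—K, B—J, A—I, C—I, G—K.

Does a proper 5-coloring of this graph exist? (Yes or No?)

The chromatic number is 4. B, D, J, K are mutually adjacent (a clique of size 4), so at least 4 colors are needed.
4 colors suffice: A=yellow, B=yellow, C=yellow, D=green, E=red, F=blue, G=green, H=blue, I=blue, J=blue, K=red.
Since 5 ≥ 4, a proper 5-coloring certainly exists.

Yes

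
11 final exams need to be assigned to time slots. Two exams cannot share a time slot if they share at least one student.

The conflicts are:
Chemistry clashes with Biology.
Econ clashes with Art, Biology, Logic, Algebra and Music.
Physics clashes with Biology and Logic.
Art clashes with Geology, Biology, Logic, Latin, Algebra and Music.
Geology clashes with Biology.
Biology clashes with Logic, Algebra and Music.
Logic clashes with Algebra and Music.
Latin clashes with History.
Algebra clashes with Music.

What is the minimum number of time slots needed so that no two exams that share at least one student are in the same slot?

6

Econ, Art, Biology, Logic, Algebra, Music are mutually in conflict, so at least 6 time slots are needed.
6 time slots suffice: Chemistry=2, Econ=5, Physics=2, Art=2, Geology=3, Biology=1, Logic=3, Latin=1, Algebra=6, History=2, Music=4. Each listed conflict is separated.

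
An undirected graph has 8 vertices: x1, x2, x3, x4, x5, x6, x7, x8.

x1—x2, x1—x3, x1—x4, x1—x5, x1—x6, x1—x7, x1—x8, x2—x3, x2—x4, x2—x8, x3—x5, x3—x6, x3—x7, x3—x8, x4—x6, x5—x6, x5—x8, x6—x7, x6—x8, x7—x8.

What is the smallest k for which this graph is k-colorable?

5

x1, x3, x5, x6, x8 are mutually adjacent (a clique of size 5), so at least 5 colors are needed.
5 colors suffice: color 1 → {x1}; color 2 → {x3, x4}; color 3 → {x2, x6}; color 4 → {x8}; color 5 → {x5, x7}. Each edge has distinct colors on its endpoints.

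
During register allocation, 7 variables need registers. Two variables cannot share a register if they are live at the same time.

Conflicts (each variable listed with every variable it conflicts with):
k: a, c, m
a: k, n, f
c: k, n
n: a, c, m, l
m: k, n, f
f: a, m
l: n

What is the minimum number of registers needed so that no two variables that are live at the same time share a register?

c and n conflict, so at least 2 registers are needed.
2 registers suffice: k=1, a=2, c=2, n=1, m=2, f=1, l=2. Each listed conflict is separated.

2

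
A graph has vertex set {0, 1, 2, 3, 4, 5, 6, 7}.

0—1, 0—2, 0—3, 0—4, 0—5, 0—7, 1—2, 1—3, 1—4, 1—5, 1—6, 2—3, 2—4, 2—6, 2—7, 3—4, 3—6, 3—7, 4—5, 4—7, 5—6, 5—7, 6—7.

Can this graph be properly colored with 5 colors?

Yes

The chromatic number is 5. 0, 1, 2, 3, 4 are pairwise adjacent (a clique of size 5), so at least 5 colors are needed.
A valid assignment using 5 colors: 0=red, 1=blue, 2=purple, 3=yellow, 4=green, 5=yellow, 6=red, 7=blue.
That is already a proper 5-coloring.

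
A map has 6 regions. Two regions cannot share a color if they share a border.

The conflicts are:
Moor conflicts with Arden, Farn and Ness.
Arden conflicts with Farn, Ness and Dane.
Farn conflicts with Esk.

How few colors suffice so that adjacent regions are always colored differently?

Moor, Arden, Ness are mutually in conflict, so at least 3 colors are needed.
3 colors suffice: color 1 → {Arden, Esk}; color 2 → {Moor, Dane}; color 3 → {Farn, Ness}. No two conflicting regions share a color.

3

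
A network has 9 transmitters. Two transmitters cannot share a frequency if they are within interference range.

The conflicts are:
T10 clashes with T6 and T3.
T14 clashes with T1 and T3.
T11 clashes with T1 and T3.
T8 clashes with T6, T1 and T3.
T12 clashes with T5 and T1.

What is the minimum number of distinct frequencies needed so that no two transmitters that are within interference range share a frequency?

T8 and T6 conflict, so at least 2 frequencies are needed.
2 frequencies suffice: T10=2, T14=2, T11=2, T8=2, T12=2, T5=1, T6=1, T1=1, T3=1. Every pair that conflicts lands in different frequencies.

2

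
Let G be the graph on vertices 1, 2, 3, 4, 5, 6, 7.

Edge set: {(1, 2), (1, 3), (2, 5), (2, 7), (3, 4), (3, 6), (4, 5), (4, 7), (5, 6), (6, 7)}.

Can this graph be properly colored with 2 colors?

The cycle 2-5-4-3-1-2 has odd length 5, so it cannot be 2-colored; at least 3 colors are needed.
So 2 colors are not enough.

No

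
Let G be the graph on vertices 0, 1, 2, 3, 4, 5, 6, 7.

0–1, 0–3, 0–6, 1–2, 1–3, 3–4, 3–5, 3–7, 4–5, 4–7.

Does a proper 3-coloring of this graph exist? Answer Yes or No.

The chromatic number is 3. 3, 4, 5 form a triangle, so at least 3 colors are needed.
3 colors suffice: color red → {2, 3, 6}; color blue → {1, 4}; color green → {0, 5, 7}.
That is already a proper 3-coloring.

Yes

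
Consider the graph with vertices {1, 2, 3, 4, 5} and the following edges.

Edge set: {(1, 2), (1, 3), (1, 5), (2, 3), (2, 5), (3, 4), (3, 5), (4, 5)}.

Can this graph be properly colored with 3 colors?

1, 2, 3, 5 form a clique, so at least 4 colors are needed.
So 3 colors are not enough.

No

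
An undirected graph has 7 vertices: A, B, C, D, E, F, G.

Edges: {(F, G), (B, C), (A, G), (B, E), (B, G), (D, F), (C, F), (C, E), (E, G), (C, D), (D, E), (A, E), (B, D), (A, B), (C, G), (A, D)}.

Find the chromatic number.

A, B, D, E are pairwise adjacent (a clique of size 4), so at least 4 colors are needed.
4 colors suffice: A=green, B=red, C=green, D=blue, E=yellow, F=red, G=blue. No two adjacent vertices share a color.

4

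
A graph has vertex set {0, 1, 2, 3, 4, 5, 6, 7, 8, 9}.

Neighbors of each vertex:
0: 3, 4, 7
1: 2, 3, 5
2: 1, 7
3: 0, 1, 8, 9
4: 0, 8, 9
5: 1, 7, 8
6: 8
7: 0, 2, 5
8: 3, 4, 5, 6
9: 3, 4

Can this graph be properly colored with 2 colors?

No

The cycle 7-5-8-3-0-7 has odd length 5, so it cannot be 2-colored; at least 3 colors are needed.
So 2 colors are not enough.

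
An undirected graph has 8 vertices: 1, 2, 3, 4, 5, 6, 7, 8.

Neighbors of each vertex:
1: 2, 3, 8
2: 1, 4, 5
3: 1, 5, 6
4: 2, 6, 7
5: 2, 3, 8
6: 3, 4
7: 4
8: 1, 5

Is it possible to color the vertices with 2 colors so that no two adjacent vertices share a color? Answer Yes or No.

The cycle 4-6-3-1-2-4 has odd length 5, so it cannot be 2-colored; at least 3 colors are needed.
So 2 colors are not enough.

No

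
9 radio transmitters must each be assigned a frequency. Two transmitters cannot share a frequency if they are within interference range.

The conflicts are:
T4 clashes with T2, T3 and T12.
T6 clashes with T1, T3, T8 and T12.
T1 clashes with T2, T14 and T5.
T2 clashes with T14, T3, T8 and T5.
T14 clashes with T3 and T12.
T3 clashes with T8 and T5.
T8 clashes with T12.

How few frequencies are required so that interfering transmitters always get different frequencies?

3

T1, T2, T5 are mutually in conflict, so at least 3 frequencies are needed.
3 frequencies suffice: frequency 1 → {T1, T3, T12}; frequency 2 → {T6, T2}; frequency 3 → {T4, T14, T8, T5}. No two conflicting transmitters share a frequency.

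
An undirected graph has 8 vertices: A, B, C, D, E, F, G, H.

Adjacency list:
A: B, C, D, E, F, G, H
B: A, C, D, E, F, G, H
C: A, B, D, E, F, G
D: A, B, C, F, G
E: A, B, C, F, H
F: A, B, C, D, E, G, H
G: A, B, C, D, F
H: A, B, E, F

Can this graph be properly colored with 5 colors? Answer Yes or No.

No

A, B, C, D, F, G are mutually adjacent (a clique of size 6), so at least 6 colors are needed.
So 5 colors are not enough.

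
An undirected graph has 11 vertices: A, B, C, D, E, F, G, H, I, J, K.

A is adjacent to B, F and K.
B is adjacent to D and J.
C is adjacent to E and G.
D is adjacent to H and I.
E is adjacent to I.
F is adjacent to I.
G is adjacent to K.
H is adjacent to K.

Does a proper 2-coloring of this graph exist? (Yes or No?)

No

The cycle B-A-K-H-D-B has odd length 5, so it cannot be 2-colored; at least 3 colors are needed.
So 2 colors are not enough.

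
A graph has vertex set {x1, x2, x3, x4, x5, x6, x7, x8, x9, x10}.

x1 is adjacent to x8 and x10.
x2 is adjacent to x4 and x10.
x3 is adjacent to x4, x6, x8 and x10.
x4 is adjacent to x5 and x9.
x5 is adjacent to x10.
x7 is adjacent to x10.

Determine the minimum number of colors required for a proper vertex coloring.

x4 and x9 are adjacent, so at least 2 colors are needed.
One proper 2-coloring: x1=blue, x2=blue, x3=blue, x4=red, x5=blue, x6=red, x7=blue, x8=red, x9=blue, x10=red. Every edge joins two different colors.

2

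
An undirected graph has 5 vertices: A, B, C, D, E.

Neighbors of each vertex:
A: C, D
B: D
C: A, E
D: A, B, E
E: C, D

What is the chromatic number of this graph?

D and E are adjacent, so at least 2 colors are needed.
One proper 2-coloring: A=2, B=2, C=1, D=1, E=2. Each edge has distinct colors on its endpoints.

2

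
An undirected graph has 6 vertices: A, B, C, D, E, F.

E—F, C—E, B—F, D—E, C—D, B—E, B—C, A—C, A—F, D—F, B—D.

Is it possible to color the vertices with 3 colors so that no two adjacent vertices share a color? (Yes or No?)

B, C, D, E are mutually adjacent (a clique of size 4), so at least 4 colors are needed.
So 3 colors are not enough.

No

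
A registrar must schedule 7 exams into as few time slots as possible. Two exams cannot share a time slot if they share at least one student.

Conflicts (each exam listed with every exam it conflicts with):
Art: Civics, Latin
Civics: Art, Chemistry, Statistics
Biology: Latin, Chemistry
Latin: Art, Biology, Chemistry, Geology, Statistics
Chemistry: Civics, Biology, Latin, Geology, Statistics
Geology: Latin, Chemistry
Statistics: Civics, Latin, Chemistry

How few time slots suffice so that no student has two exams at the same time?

3

Latin, Chemistry, Geology all conflict with each other, so at least 3 time slots are needed.
A valid assignment using 3 time slots: Art=1, Civics=2, Biology=3, Latin=2, Chemistry=1, Geology=3, Statistics=3. Every pair that conflicts lands in different time slots.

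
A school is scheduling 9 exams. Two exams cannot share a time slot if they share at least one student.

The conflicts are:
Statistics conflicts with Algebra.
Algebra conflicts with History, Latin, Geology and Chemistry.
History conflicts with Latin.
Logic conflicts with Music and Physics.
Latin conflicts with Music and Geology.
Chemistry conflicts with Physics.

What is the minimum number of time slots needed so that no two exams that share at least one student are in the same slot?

Algebra, Latin, Geology all conflict with each other, so at least 3 time slots are needed.
Using 3 time slots: Statistics=2, Algebra=1, History=3, Logic=2, Latin=2, Music=1, Geology=3, Chemistry=2, Physics=1. Each listed conflict is separated.

3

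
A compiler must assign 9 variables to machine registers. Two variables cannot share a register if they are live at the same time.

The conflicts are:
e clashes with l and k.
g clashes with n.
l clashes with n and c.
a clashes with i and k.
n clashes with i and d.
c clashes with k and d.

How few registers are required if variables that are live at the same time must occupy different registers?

2

n and i conflict, so at least 2 registers are needed.
2 registers suffice: register 1 → {e, a, n, c}; register 2 → {g, l, i, k, d}. Every pair that conflicts lands in different registers.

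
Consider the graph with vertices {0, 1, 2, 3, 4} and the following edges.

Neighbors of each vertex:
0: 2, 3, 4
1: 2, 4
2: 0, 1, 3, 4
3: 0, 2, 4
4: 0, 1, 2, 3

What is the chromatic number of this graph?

0, 2, 3, 4 are pairwise adjacent (a clique of size 4), so at least 4 colors are needed.
4 colors suffice: 0=yellow, 1=green, 2=red, 3=green, 4=blue. No two adjacent vertices share a color.

4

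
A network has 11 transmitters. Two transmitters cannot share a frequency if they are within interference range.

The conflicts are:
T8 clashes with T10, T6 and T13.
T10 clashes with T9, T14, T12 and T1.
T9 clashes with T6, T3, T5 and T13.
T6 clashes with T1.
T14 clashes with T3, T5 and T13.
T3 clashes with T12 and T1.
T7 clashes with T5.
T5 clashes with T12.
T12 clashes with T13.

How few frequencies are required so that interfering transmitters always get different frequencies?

T12 and T13 conflict, so at least 2 frequencies are needed.
2 frequencies suffice: frequency 1 → {T10, T6, T3, T5, T13}; frequency 2 → {T8, T9, T14, T7, T12, T1}. Every pair that conflicts lands in different frequencies.

2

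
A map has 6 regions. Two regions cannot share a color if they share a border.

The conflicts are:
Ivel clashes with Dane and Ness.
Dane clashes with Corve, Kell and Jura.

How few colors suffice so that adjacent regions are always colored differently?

Dane and Jura conflict, so at least 2 colors are needed.
2 colors suffice: color 1 → {Dane, Ness}; color 2 → {Ivel, Corve, Kell, Jura}. Each listed conflict is separated.

2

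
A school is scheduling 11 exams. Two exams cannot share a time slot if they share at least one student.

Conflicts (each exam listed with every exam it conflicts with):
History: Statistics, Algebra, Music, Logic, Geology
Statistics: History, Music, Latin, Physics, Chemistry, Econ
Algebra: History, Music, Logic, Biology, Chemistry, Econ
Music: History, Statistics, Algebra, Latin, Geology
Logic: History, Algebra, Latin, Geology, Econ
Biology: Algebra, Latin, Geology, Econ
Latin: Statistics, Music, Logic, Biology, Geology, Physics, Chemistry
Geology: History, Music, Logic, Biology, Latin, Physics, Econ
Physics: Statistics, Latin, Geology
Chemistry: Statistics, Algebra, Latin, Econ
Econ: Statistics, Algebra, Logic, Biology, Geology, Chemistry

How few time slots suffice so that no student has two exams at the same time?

3

Statistics, Chemistry, Econ all conflict with each other, so at least 3 time slots are needed.
3 time slots suffice: time slot 1 → {Statistics, Algebra, Geology}; time slot 2 → {History, Latin, Econ}; time slot 3 → {Music, Logic, Biology, Physics, Chemistry}. No two conflicting exams share a time slot.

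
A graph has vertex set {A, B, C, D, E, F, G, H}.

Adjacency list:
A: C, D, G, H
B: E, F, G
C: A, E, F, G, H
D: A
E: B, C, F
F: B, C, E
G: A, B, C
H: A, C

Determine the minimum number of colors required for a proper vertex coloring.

C, E, F are pairwise adjacent, so at least 3 colors are needed.
3 colors suffice: A=blue, B=red, C=red, D=red, E=blue, F=green, G=green, H=green. No two adjacent vertices share a color.

3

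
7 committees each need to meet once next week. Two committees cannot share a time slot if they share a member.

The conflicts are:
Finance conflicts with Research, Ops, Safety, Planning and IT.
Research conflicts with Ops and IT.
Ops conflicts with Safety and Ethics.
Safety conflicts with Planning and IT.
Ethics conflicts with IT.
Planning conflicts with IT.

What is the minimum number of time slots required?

4

Finance, Safety, Planning, IT all conflict with each other, so at least 4 time slots are needed.
4 time slots suffice: time slot 1 → {Finance, Ethics}; time slot 2 → {Ops, IT}; time slot 3 → {Research, Safety}; time slot 4 → {Planning}. Every pair that conflicts lands in different time slots.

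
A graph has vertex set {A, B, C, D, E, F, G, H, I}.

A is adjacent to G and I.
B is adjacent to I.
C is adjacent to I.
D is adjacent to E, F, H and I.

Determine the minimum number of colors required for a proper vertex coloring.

A and G are adjacent, so at least 2 colors are needed.
2 colors suffice: color red → {A, B, C, D}; color blue → {E, F, G, H, I}. No two adjacent vertices share a color.

2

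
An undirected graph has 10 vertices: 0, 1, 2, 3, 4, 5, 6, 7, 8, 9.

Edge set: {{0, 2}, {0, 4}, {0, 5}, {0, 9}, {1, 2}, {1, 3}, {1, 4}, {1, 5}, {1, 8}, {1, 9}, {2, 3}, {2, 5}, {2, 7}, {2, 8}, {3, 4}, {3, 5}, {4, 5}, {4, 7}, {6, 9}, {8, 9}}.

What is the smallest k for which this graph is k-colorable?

4

1, 3, 4, 5 are pairwise adjacent (a clique of size 4), so at least 4 colors are needed.
One proper 4-coloring: 0=blue, 1=blue, 2=red, 3=yellow, 4=red, 5=green, 6=blue, 7=blue, 8=green, 9=red. Each edge has distinct colors on its endpoints.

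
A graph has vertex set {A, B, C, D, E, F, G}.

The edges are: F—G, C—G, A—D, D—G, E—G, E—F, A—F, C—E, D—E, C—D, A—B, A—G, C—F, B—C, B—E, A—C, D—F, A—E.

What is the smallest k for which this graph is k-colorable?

6

A, C, D, E, F, G are pairwise adjacent (a clique of size 6), so at least 6 colors are needed.
One proper 6-coloring: A=2, B=4, C=1, D=6, E=3, F=4, G=5. Every edge joins two different colors.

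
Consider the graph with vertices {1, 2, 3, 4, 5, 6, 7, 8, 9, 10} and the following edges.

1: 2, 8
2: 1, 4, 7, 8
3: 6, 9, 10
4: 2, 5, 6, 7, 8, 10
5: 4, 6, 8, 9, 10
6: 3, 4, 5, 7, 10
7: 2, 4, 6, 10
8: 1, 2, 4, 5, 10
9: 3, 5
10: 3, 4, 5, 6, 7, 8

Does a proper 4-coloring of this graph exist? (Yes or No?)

The chromatic number is 4. 4, 5, 8, 10 are mutually adjacent (a clique of size 4), so at least 4 colors are needed.
4 colors suffice: color red → {2, 9, 10}; color blue → {1, 3, 4}; color green → {6, 8}; color yellow → {5, 7}.
That is already a proper 4-coloring.

Yes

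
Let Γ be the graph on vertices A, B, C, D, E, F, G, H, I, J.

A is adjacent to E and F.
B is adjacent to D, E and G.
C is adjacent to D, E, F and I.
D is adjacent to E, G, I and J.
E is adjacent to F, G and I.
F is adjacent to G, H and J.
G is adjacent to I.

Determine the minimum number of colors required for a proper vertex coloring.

D, E, G, I are pairwise adjacent (a clique of size 4), so at least 4 colors are needed.
4 colors suffice: color 1 → {E, H, J}; color 2 → {D, F}; color 3 → {A, C, G}; color 4 → {B, I}. Every edge joins two different colors.

4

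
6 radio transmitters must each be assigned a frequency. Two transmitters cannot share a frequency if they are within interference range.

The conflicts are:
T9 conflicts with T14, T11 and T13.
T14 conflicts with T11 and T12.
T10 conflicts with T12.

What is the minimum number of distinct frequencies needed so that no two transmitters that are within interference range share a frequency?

T9, T14, T11 are mutually in conflict, so at least 3 frequencies are needed.
3 frequencies suffice: T9=2, T14=1, T10=1, T11=3, T13=1, T12=2. Every pair that conflicts lands in different frequencies.

3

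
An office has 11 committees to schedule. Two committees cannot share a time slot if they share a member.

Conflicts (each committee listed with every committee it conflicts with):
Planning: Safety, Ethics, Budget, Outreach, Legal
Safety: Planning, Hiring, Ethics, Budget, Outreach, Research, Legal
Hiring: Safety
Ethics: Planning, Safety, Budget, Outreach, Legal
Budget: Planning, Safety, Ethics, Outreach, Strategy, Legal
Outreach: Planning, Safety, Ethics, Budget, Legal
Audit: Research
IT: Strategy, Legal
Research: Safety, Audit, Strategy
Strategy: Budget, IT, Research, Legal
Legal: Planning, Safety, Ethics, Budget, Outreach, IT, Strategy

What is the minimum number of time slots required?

Planning, Safety, Ethics, Budget, Outreach, Legal all conflict with each other, so at least 6 time slots are needed.
6 time slots suffice: time slot 1 → {Safety, Audit, Strategy}; time slot 2 → {Hiring, Research, Legal}; time slot 3 → {Budget, IT}; time slot 4 → {Ethics}; time slot 5 → {Outreach}; time slot 6 → {Planning}. Every pair that conflicts lands in different time slots.

6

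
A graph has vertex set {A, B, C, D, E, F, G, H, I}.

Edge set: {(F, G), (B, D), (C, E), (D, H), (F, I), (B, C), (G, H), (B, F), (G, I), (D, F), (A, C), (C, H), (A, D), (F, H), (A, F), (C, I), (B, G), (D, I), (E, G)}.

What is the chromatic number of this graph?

3

A, D, F are mutually adjacent, so at least 3 colors are needed.
3 colors suffice: A=3, B=3, C=1, D=2, E=3, F=1, G=2, H=3, I=3. Every edge joins two different colors.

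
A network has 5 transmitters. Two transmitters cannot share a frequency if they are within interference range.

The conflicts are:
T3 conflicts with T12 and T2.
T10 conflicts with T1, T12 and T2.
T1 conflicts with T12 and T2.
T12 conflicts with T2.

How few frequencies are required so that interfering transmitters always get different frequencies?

4

T10, T1, T12, T2 pairwise conflict, so at least 4 frequencies are needed.
4 frequencies suffice: frequency 1 → {T12}; frequency 2 → {T2}; frequency 3 → {T3, T10}; frequency 4 → {T1}. Every pair that conflicts lands in different frequencies.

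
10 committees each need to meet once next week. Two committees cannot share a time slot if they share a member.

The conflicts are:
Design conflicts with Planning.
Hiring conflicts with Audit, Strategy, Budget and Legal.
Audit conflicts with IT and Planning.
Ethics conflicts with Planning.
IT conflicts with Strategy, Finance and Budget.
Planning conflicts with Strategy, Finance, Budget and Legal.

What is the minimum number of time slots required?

2

Hiring and Legal conflict, so at least 2 time slots are needed.
2 time slots suffice: time slot 1 → {Hiring, IT, Planning}; time slot 2 → {Design, Audit, Ethics, Strategy, Finance, Budget, Legal}. Each listed conflict is separated.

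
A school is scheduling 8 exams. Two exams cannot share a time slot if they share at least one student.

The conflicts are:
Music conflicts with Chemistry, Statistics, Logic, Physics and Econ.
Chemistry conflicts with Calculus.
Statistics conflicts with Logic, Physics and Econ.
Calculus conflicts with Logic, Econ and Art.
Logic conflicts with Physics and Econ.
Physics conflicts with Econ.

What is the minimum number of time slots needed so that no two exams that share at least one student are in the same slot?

5

Music, Statistics, Logic, Physics, Econ all conflict with each other, so at least 5 time slots are needed.
A valid assignment using 5 time slots: Music=1, Chemistry=2, Statistics=5, Calculus=1, Logic=3, Physics=4, Econ=2, Art=2. Each listed conflict is separated.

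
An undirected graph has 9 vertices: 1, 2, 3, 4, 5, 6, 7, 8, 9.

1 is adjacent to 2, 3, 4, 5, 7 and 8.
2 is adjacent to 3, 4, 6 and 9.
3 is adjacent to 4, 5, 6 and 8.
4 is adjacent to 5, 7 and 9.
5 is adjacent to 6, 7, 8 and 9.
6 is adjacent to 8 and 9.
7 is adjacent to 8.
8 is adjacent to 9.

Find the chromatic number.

1, 5, 7, 8 are pairwise adjacent (a clique of size 4), so at least 4 colors are needed.
A valid assignment using 4 colors: 1=blue, 2=red, 3=green, 4=yellow, 5=red, 6=blue, 7=green, 8=yellow, 9=green. Every edge joins two different colors.

4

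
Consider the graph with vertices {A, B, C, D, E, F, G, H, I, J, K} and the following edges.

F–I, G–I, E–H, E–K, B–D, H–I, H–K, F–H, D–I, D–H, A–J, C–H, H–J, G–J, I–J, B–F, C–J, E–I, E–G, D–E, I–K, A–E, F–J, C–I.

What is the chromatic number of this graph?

F, H, I, J are pairwise adjacent (a clique of size 4), so at least 4 colors are needed.
One proper 4-coloring: A=red, B=red, C=yellow, D=yellow, E=green, F=yellow, G=blue, H=blue, I=red, J=green, K=yellow. Every edge joins two different colors.

4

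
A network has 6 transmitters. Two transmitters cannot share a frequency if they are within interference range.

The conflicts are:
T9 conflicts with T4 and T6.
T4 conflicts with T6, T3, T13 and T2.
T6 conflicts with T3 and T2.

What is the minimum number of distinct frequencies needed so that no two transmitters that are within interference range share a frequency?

T4, T6, T2 pairwise conflict, so at least 3 frequencies are needed.
3 frequencies suffice: frequency 1 → {T4}; frequency 2 → {T6, T13}; frequency 3 → {T9, T3, T2}. Each listed conflict is separated.

3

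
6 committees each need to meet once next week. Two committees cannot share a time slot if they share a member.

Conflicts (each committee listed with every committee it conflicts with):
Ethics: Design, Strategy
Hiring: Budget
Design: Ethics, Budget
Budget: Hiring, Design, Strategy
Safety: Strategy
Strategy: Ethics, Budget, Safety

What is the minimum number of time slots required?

2

Safety and Strategy conflict, so at least 2 time slots are needed.
2 time slots suffice: time slot 1 → {Ethics, Budget, Safety}; time slot 2 → {Hiring, Design, Strategy}. Each listed conflict is separated.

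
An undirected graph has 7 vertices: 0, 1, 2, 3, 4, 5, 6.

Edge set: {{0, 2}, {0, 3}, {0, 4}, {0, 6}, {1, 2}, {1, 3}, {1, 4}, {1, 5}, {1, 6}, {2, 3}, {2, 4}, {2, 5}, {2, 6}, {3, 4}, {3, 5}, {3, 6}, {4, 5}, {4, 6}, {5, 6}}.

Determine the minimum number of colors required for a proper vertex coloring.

6

1, 2, 3, 4, 5, 6 are mutually adjacent (a clique of size 6), so at least 6 colors are needed.
One proper 6-coloring: 0=e, 1=e, 2=d, 3=b, 4=a, 5=f, 6=c. Every edge joins two different colors.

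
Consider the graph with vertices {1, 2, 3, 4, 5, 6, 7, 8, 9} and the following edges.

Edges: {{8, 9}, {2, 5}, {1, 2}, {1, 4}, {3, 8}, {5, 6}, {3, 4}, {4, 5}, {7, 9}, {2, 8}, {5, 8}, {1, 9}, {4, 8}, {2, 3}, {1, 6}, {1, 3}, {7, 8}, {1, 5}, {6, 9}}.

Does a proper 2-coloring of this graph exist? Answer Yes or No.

1, 2, 5 form a triangle, so at least 3 colors are needed.
So 2 colors are not enough.

No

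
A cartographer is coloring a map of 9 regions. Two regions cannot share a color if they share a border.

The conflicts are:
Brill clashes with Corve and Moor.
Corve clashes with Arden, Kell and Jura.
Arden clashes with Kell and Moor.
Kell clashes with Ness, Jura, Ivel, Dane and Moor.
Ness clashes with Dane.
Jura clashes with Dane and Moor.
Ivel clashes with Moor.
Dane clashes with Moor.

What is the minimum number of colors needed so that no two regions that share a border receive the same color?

Kell, Jura, Dane, Moor all conflict with each other, so at least 4 colors are needed.
4 colors suffice: Brill=1, Corve=2, Arden=3, Kell=1, Ness=2, Jura=3, Ivel=3, Dane=4, Moor=2. Each listed conflict is separated.

4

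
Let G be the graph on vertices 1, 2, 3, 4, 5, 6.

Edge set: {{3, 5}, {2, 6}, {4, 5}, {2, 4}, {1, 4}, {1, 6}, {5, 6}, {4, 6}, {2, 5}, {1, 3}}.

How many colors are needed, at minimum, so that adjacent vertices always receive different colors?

4

2, 4, 5, 6 form a clique, so at least 4 colors are needed.
4 colors suffice: color red → {1, 5}; color blue → {3, 6}; color green → {4}; color yellow → {2}. No two adjacent vertices share a color.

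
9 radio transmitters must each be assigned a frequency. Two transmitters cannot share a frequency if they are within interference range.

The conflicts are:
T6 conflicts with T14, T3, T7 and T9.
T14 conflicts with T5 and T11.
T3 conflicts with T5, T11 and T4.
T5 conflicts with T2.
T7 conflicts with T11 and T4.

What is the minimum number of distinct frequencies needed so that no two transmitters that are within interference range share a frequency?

T3 and T11 conflict, so at least 2 frequencies are needed.
2 frequencies suffice: T6=2, T14=1, T3=1, T5=2, T7=1, T2=1, T11=2, T9=1, T4=2. Every pair that conflicts lands in different frequencies.

2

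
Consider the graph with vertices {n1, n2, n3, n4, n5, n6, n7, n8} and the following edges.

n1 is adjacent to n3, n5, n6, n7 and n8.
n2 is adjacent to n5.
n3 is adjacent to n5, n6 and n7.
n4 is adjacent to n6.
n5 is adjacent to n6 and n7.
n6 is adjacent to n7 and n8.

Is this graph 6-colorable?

Yes

The chromatic number is 5. n1, n3, n5, n6, n7 are mutually adjacent (a clique of size 5), so at least 5 colors are needed.
5 colors suffice: color 1 → {n2, n6}; color 2 → {n4, n5, n8}; color 3 → {n1}; color 4 → {n7}; color 5 → {n3}.
Since 6 ≥ 5, a proper 6-coloring certainly exists.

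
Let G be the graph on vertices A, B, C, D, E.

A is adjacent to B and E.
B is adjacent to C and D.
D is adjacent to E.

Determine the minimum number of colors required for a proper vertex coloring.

2

A and B are adjacent, so at least 2 colors are needed.
2 colors suffice: color red → {B, E}; color blue → {A, C, D}. Every edge joins two different colors.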